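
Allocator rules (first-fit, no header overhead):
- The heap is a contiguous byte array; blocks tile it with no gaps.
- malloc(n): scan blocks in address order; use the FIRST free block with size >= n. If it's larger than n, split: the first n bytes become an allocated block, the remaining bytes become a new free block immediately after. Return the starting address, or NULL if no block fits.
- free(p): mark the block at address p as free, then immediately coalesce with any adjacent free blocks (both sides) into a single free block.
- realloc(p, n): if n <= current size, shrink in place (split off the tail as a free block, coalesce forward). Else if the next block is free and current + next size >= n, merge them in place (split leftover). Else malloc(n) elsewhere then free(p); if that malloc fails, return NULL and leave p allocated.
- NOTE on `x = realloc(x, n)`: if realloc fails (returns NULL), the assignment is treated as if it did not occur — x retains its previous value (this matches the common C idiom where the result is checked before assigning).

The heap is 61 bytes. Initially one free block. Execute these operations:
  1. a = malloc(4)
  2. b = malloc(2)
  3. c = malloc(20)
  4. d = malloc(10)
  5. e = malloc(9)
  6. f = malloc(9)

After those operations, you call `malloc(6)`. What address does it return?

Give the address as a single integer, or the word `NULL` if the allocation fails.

Answer: 54

Derivation:
Op 1: a = malloc(4) -> a = 0; heap: [0-3 ALLOC][4-60 FREE]
Op 2: b = malloc(2) -> b = 4; heap: [0-3 ALLOC][4-5 ALLOC][6-60 FREE]
Op 3: c = malloc(20) -> c = 6; heap: [0-3 ALLOC][4-5 ALLOC][6-25 ALLOC][26-60 FREE]
Op 4: d = malloc(10) -> d = 26; heap: [0-3 ALLOC][4-5 ALLOC][6-25 ALLOC][26-35 ALLOC][36-60 FREE]
Op 5: e = malloc(9) -> e = 36; heap: [0-3 ALLOC][4-5 ALLOC][6-25 ALLOC][26-35 ALLOC][36-44 ALLOC][45-60 FREE]
Op 6: f = malloc(9) -> f = 45; heap: [0-3 ALLOC][4-5 ALLOC][6-25 ALLOC][26-35 ALLOC][36-44 ALLOC][45-53 ALLOC][54-60 FREE]
malloc(6): first-fit scan over [0-3 ALLOC][4-5 ALLOC][6-25 ALLOC][26-35 ALLOC][36-44 ALLOC][45-53 ALLOC][54-60 FREE] -> 54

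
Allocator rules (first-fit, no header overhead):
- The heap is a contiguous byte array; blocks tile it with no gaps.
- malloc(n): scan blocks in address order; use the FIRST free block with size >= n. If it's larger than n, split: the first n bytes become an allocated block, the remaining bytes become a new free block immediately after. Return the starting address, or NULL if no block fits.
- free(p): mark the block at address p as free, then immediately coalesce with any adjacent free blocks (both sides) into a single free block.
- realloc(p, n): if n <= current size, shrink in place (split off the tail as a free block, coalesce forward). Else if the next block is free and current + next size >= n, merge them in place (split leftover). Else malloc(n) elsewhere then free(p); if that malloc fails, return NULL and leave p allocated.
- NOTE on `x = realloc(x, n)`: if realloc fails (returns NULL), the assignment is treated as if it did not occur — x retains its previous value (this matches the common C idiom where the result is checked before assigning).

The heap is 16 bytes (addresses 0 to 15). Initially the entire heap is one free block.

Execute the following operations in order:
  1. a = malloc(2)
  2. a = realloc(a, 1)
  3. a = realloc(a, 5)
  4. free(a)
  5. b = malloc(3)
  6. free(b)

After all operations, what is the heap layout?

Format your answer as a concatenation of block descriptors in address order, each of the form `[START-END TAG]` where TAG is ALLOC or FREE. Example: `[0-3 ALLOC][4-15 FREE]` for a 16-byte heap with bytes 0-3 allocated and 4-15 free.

Op 1: a = malloc(2) -> a = 0; heap: [0-1 ALLOC][2-15 FREE]
Op 2: a = realloc(a, 1) -> a = 0; heap: [0-0 ALLOC][1-15 FREE]
Op 3: a = realloc(a, 5) -> a = 0; heap: [0-4 ALLOC][5-15 FREE]
Op 4: free(a) -> (freed a); heap: [0-15 FREE]
Op 5: b = malloc(3) -> b = 0; heap: [0-2 ALLOC][3-15 FREE]
Op 6: free(b) -> (freed b); heap: [0-15 FREE]

Answer: [0-15 FREE]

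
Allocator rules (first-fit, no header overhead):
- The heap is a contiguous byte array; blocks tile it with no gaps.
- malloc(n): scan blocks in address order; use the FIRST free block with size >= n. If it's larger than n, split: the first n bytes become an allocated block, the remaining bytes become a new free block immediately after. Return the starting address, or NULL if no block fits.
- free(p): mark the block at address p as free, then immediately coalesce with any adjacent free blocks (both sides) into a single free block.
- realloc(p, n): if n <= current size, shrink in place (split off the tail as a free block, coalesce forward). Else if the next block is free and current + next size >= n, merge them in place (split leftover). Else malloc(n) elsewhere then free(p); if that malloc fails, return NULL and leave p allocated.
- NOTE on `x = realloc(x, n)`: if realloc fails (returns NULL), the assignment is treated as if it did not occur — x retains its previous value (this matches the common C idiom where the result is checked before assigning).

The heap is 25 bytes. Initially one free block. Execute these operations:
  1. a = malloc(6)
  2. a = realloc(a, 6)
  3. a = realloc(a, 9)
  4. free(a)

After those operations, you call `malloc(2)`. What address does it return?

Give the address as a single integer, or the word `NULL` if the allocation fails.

Answer: 0

Derivation:
Op 1: a = malloc(6) -> a = 0; heap: [0-5 ALLOC][6-24 FREE]
Op 2: a = realloc(a, 6) -> a = 0; heap: [0-5 ALLOC][6-24 FREE]
Op 3: a = realloc(a, 9) -> a = 0; heap: [0-8 ALLOC][9-24 FREE]
Op 4: free(a) -> (freed a); heap: [0-24 FREE]
malloc(2): first-fit scan over [0-24 FREE] -> 0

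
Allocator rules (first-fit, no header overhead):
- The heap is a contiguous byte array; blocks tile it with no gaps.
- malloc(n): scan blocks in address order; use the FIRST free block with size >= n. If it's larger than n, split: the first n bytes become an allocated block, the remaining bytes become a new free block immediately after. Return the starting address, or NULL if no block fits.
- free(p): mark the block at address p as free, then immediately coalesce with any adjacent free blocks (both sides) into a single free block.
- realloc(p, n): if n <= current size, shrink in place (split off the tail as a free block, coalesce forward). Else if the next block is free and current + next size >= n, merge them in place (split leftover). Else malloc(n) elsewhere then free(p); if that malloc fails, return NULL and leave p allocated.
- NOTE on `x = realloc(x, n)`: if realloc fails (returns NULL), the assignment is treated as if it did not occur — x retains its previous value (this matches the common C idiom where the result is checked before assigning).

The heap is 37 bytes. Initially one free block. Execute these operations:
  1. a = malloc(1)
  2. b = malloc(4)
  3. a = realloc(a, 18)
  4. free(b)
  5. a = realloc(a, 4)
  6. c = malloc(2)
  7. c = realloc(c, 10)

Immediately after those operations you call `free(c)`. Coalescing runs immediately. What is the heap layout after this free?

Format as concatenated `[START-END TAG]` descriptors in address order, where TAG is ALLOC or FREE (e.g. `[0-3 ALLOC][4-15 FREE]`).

Answer: [0-4 FREE][5-8 ALLOC][9-36 FREE]

Derivation:
Op 1: a = malloc(1) -> a = 0; heap: [0-0 ALLOC][1-36 FREE]
Op 2: b = malloc(4) -> b = 1; heap: [0-0 ALLOC][1-4 ALLOC][5-36 FREE]
Op 3: a = realloc(a, 18) -> a = 5; heap: [0-0 FREE][1-4 ALLOC][5-22 ALLOC][23-36 FREE]
Op 4: free(b) -> (freed b); heap: [0-4 FREE][5-22 ALLOC][23-36 FREE]
Op 5: a = realloc(a, 4) -> a = 5; heap: [0-4 FREE][5-8 ALLOC][9-36 FREE]
Op 6: c = malloc(2) -> c = 0; heap: [0-1 ALLOC][2-4 FREE][5-8 ALLOC][9-36 FREE]
Op 7: c = realloc(c, 10) -> c = 9; heap: [0-4 FREE][5-8 ALLOC][9-18 ALLOC][19-36 FREE]
free(c): c = 9 -> block [9-18 ALLOC]; mark free, coalesce with adjacent free neighbors -> [0-4 FREE][5-8 ALLOC][9-36 FREE]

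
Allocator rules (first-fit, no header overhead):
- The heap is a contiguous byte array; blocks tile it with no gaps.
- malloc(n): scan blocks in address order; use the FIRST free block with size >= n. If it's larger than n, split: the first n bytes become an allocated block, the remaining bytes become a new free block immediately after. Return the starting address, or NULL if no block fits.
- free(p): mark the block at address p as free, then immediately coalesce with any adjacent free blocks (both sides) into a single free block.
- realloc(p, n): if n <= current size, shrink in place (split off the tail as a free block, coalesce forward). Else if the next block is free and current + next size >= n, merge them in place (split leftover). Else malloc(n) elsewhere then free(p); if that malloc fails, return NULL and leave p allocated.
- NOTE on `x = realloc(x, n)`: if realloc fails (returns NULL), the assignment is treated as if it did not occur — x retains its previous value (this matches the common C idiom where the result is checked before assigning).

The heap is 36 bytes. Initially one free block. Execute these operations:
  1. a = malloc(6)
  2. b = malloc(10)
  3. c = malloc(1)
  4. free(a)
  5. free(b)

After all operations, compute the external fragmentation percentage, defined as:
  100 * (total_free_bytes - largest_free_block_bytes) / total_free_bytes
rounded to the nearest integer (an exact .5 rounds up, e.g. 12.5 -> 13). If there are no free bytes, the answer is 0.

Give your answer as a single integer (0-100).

Op 1: a = malloc(6) -> a = 0; heap: [0-5 ALLOC][6-35 FREE]
Op 2: b = malloc(10) -> b = 6; heap: [0-5 ALLOC][6-15 ALLOC][16-35 FREE]
Op 3: c = malloc(1) -> c = 16; heap: [0-5 ALLOC][6-15 ALLOC][16-16 ALLOC][17-35 FREE]
Op 4: free(a) -> (freed a); heap: [0-5 FREE][6-15 ALLOC][16-16 ALLOC][17-35 FREE]
Op 5: free(b) -> (freed b); heap: [0-15 FREE][16-16 ALLOC][17-35 FREE]
Free blocks: [16 19] total_free=35 largest=19 -> 100*(35-19)/35 = 1600/35 ≈ 45.714 -> rounds to 46

Answer: 46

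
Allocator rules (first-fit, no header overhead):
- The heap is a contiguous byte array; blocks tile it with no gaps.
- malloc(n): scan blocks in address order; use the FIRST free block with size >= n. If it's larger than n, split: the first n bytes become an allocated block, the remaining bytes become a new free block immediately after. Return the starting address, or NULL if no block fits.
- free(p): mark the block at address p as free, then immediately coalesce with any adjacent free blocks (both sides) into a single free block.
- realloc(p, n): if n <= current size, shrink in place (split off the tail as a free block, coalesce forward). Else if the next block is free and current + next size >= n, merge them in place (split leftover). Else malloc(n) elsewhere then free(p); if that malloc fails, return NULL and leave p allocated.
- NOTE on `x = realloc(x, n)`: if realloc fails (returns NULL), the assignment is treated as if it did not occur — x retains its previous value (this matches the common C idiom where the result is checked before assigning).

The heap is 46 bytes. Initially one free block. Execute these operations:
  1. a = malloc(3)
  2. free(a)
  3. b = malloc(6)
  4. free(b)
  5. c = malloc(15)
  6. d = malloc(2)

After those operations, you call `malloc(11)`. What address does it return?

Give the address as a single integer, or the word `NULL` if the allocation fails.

Answer: 17

Derivation:
Op 1: a = malloc(3) -> a = 0; heap: [0-2 ALLOC][3-45 FREE]
Op 2: free(a) -> (freed a); heap: [0-45 FREE]
Op 3: b = malloc(6) -> b = 0; heap: [0-5 ALLOC][6-45 FREE]
Op 4: free(b) -> (freed b); heap: [0-45 FREE]
Op 5: c = malloc(15) -> c = 0; heap: [0-14 ALLOC][15-45 FREE]
Op 6: d = malloc(2) -> d = 15; heap: [0-14 ALLOC][15-16 ALLOC][17-45 FREE]
malloc(11): first-fit scan over [0-14 ALLOC][15-16 ALLOC][17-45 FREE] -> 17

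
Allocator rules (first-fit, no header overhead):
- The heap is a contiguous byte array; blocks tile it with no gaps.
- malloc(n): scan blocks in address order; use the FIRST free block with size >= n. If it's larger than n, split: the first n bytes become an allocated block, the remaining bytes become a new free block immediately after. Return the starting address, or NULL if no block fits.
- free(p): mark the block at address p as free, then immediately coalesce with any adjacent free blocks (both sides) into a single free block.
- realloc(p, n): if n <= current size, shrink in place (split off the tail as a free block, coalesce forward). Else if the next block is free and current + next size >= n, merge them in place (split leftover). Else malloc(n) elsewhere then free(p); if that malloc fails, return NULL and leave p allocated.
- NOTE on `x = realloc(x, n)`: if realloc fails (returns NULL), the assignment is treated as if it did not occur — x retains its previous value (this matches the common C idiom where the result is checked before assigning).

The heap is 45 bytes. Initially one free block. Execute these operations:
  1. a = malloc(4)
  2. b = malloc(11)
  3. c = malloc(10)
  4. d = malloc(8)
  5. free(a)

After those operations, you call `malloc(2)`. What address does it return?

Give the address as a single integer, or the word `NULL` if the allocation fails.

Answer: 0

Derivation:
Op 1: a = malloc(4) -> a = 0; heap: [0-3 ALLOC][4-44 FREE]
Op 2: b = malloc(11) -> b = 4; heap: [0-3 ALLOC][4-14 ALLOC][15-44 FREE]
Op 3: c = malloc(10) -> c = 15; heap: [0-3 ALLOC][4-14 ALLOC][15-24 ALLOC][25-44 FREE]
Op 4: d = malloc(8) -> d = 25; heap: [0-3 ALLOC][4-14 ALLOC][15-24 ALLOC][25-32 ALLOC][33-44 FREE]
Op 5: free(a) -> (freed a); heap: [0-3 FREE][4-14 ALLOC][15-24 ALLOC][25-32 ALLOC][33-44 FREE]
malloc(2): first-fit scan over [0-3 FREE][4-14 ALLOC][15-24 ALLOC][25-32 ALLOC][33-44 FREE] -> 0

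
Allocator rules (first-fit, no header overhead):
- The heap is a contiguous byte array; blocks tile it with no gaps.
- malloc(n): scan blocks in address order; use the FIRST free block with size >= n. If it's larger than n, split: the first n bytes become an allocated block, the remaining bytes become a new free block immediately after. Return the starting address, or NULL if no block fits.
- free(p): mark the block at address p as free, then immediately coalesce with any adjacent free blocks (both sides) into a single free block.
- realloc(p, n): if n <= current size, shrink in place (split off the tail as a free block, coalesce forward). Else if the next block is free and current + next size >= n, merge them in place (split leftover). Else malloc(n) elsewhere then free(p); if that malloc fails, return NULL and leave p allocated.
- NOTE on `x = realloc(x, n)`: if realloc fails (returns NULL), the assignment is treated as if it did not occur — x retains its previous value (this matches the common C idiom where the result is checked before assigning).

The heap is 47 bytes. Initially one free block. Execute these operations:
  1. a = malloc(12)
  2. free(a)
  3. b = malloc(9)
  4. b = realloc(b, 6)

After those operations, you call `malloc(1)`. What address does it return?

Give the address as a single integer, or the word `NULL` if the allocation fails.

Answer: 6

Derivation:
Op 1: a = malloc(12) -> a = 0; heap: [0-11 ALLOC][12-46 FREE]
Op 2: free(a) -> (freed a); heap: [0-46 FREE]
Op 3: b = malloc(9) -> b = 0; heap: [0-8 ALLOC][9-46 FREE]
Op 4: b = realloc(b, 6) -> b = 0; heap: [0-5 ALLOC][6-46 FREE]
malloc(1): first-fit scan over [0-5 ALLOC][6-46 FREE] -> 6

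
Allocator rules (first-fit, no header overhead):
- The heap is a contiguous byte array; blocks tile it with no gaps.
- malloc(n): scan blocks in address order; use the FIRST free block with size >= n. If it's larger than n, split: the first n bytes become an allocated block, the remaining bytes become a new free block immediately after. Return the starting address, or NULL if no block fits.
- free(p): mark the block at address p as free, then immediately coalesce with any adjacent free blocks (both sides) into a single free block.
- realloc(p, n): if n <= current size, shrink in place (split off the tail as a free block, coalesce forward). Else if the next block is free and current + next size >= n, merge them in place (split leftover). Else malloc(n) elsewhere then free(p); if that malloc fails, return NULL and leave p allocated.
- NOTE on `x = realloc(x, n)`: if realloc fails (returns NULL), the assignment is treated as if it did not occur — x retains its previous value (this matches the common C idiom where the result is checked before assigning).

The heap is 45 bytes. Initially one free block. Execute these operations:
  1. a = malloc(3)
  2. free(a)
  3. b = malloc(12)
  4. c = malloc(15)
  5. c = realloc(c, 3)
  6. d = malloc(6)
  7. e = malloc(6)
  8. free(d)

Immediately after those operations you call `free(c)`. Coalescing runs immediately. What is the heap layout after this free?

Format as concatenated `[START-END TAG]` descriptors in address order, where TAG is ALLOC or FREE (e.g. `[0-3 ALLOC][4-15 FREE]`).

Answer: [0-11 ALLOC][12-20 FREE][21-26 ALLOC][27-44 FREE]

Derivation:
Op 1: a = malloc(3) -> a = 0; heap: [0-2 ALLOC][3-44 FREE]
Op 2: free(a) -> (freed a); heap: [0-44 FREE]
Op 3: b = malloc(12) -> b = 0; heap: [0-11 ALLOC][12-44 FREE]
Op 4: c = malloc(15) -> c = 12; heap: [0-11 ALLOC][12-26 ALLOC][27-44 FREE]
Op 5: c = realloc(c, 3) -> c = 12; heap: [0-11 ALLOC][12-14 ALLOC][15-44 FREE]
Op 6: d = malloc(6) -> d = 15; heap: [0-11 ALLOC][12-14 ALLOC][15-20 ALLOC][21-44 FREE]
Op 7: e = malloc(6) -> e = 21; heap: [0-11 ALLOC][12-14 ALLOC][15-20 ALLOC][21-26 ALLOC][27-44 FREE]
Op 8: free(d) -> (freed d); heap: [0-11 ALLOC][12-14 ALLOC][15-20 FREE][21-26 ALLOC][27-44 FREE]
free(c): c = 12 -> block [12-14 ALLOC]; mark free, coalesce with adjacent free neighbors -> [0-11 ALLOC][12-20 FREE][21-26 ALLOC][27-44 FREE]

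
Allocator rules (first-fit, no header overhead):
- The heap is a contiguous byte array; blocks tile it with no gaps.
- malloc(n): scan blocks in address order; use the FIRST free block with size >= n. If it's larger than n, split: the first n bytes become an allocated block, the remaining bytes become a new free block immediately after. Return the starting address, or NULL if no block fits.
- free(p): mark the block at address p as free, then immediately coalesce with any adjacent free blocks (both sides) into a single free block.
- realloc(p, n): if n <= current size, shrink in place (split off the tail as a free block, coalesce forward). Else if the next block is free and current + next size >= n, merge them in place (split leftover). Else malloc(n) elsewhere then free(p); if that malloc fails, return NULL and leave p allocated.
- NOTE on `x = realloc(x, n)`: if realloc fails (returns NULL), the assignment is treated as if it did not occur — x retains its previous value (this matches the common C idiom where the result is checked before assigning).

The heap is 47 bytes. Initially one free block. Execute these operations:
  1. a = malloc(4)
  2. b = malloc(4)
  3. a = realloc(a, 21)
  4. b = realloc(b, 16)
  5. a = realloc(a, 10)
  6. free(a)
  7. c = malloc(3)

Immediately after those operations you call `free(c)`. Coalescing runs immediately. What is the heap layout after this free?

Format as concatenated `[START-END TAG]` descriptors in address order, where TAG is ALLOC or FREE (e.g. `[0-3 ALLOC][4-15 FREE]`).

Op 1: a = malloc(4) -> a = 0; heap: [0-3 ALLOC][4-46 FREE]
Op 2: b = malloc(4) -> b = 4; heap: [0-3 ALLOC][4-7 ALLOC][8-46 FREE]
Op 3: a = realloc(a, 21) -> a = 8; heap: [0-3 FREE][4-7 ALLOC][8-28 ALLOC][29-46 FREE]
Op 4: b = realloc(b, 16) -> b = 29; heap: [0-7 FREE][8-28 ALLOC][29-44 ALLOC][45-46 FREE]
Op 5: a = realloc(a, 10) -> a = 8; heap: [0-7 FREE][8-17 ALLOC][18-28 FREE][29-44 ALLOC][45-46 FREE]
Op 6: free(a) -> (freed a); heap: [0-28 FREE][29-44 ALLOC][45-46 FREE]
Op 7: c = malloc(3) -> c = 0; heap: [0-2 ALLOC][3-28 FREE][29-44 ALLOC][45-46 FREE]
free(c): c = 0 -> block [0-2 ALLOC]; mark free, coalesce with adjacent free neighbors -> [0-28 FREE][29-44 ALLOC][45-46 FREE]

Answer: [0-28 FREE][29-44 ALLOC][45-46 FREE]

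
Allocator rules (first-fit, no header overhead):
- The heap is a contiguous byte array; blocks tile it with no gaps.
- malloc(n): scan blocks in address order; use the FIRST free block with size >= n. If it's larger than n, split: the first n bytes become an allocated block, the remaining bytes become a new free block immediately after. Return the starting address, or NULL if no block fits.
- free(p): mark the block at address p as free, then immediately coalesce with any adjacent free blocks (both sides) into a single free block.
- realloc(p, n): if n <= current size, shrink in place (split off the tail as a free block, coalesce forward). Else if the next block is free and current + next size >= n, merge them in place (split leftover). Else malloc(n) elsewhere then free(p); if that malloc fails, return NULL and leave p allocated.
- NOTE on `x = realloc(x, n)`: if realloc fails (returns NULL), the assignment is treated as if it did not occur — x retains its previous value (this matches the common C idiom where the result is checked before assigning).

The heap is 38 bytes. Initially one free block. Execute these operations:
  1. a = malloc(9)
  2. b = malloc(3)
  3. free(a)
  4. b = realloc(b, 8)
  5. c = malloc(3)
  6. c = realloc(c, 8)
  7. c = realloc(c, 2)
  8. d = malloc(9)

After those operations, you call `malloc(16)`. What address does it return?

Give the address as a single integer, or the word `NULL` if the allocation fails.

Op 1: a = malloc(9) -> a = 0; heap: [0-8 ALLOC][9-37 FREE]
Op 2: b = malloc(3) -> b = 9; heap: [0-8 ALLOC][9-11 ALLOC][12-37 FREE]
Op 3: free(a) -> (freed a); heap: [0-8 FREE][9-11 ALLOC][12-37 FREE]
Op 4: b = realloc(b, 8) -> b = 9; heap: [0-8 FREE][9-16 ALLOC][17-37 FREE]
Op 5: c = malloc(3) -> c = 0; heap: [0-2 ALLOC][3-8 FREE][9-16 ALLOC][17-37 FREE]
Op 6: c = realloc(c, 8) -> c = 0; heap: [0-7 ALLOC][8-8 FREE][9-16 ALLOC][17-37 FREE]
Op 7: c = realloc(c, 2) -> c = 0; heap: [0-1 ALLOC][2-8 FREE][9-16 ALLOC][17-37 FREE]
Op 8: d = malloc(9) -> d = 17; heap: [0-1 ALLOC][2-8 FREE][9-16 ALLOC][17-25 ALLOC][26-37 FREE]
malloc(16): first-fit scan over [0-1 ALLOC][2-8 FREE][9-16 ALLOC][17-25 ALLOC][26-37 FREE] -> NULL

Answer: NULL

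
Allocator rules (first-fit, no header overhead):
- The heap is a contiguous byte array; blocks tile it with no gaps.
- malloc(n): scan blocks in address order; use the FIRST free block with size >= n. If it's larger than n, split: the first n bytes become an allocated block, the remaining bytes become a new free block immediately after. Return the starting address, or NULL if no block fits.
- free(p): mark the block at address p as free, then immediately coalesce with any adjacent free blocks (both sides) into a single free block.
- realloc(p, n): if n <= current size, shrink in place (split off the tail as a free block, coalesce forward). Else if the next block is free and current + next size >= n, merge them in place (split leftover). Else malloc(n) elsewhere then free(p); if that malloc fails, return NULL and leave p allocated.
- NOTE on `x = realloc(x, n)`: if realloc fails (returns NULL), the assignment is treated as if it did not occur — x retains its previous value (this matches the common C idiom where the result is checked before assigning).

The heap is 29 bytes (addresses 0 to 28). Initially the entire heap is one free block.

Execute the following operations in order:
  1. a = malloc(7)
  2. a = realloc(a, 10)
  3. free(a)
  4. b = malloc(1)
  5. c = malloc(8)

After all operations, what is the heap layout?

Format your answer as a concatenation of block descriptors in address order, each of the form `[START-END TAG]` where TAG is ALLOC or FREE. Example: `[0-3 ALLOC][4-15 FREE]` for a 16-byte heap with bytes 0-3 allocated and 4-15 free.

Answer: [0-0 ALLOC][1-8 ALLOC][9-28 FREE]

Derivation:
Op 1: a = malloc(7) -> a = 0; heap: [0-6 ALLOC][7-28 FREE]
Op 2: a = realloc(a, 10) -> a = 0; heap: [0-9 ALLOC][10-28 FREE]
Op 3: free(a) -> (freed a); heap: [0-28 FREE]
Op 4: b = malloc(1) -> b = 0; heap: [0-0 ALLOC][1-28 FREE]
Op 5: c = malloc(8) -> c = 1; heap: [0-0 ALLOC][1-8 ALLOC][9-28 FREE]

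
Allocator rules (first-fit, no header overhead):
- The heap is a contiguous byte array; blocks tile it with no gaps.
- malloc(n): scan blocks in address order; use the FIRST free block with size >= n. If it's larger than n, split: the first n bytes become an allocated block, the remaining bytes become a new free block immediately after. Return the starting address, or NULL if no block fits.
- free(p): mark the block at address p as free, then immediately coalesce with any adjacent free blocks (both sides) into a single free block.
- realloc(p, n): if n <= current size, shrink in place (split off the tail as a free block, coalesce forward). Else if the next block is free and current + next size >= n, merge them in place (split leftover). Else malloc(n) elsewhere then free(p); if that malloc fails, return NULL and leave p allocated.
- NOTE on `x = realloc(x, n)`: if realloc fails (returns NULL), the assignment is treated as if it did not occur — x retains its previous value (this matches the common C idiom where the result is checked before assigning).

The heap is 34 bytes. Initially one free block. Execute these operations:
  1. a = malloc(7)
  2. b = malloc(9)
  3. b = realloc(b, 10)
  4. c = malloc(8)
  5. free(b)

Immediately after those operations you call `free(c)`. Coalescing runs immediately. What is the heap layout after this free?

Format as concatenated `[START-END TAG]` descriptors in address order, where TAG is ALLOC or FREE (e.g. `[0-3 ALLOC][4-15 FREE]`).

Op 1: a = malloc(7) -> a = 0; heap: [0-6 ALLOC][7-33 FREE]
Op 2: b = malloc(9) -> b = 7; heap: [0-6 ALLOC][7-15 ALLOC][16-33 FREE]
Op 3: b = realloc(b, 10) -> b = 7; heap: [0-6 ALLOC][7-16 ALLOC][17-33 FREE]
Op 4: c = malloc(8) -> c = 17; heap: [0-6 ALLOC][7-16 ALLOC][17-24 ALLOC][25-33 FREE]
Op 5: free(b) -> (freed b); heap: [0-6 ALLOC][7-16 FREE][17-24 ALLOC][25-33 FREE]
free(c): c = 17 -> block [17-24 ALLOC]; mark free, coalesce with adjacent free neighbors -> [0-6 ALLOC][7-33 FREE]

Answer: [0-6 ALLOC][7-33 FREE]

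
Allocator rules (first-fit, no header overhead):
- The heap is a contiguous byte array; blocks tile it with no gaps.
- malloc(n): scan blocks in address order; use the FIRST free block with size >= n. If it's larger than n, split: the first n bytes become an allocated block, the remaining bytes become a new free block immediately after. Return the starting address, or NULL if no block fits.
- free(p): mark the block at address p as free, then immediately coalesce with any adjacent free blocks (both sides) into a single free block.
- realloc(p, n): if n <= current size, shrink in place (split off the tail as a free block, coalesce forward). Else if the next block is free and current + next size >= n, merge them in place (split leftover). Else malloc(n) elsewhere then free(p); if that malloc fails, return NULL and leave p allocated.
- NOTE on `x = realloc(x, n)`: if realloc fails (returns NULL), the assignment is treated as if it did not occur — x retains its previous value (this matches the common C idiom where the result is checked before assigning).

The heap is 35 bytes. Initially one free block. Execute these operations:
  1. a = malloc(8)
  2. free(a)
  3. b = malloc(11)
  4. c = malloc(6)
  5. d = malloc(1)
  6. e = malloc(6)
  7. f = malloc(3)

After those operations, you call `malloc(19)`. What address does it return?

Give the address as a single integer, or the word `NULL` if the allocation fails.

Op 1: a = malloc(8) -> a = 0; heap: [0-7 ALLOC][8-34 FREE]
Op 2: free(a) -> (freed a); heap: [0-34 FREE]
Op 3: b = malloc(11) -> b = 0; heap: [0-10 ALLOC][11-34 FREE]
Op 4: c = malloc(6) -> c = 11; heap: [0-10 ALLOC][11-16 ALLOC][17-34 FREE]
Op 5: d = malloc(1) -> d = 17; heap: [0-10 ALLOC][11-16 ALLOC][17-17 ALLOC][18-34 FREE]
Op 6: e = malloc(6) -> e = 18; heap: [0-10 ALLOC][11-16 ALLOC][17-17 ALLOC][18-23 ALLOC][24-34 FREE]
Op 7: f = malloc(3) -> f = 24; heap: [0-10 ALLOC][11-16 ALLOC][17-17 ALLOC][18-23 ALLOC][24-26 ALLOC][27-34 FREE]
malloc(19): first-fit scan over [0-10 ALLOC][11-16 ALLOC][17-17 ALLOC][18-23 ALLOC][24-26 ALLOC][27-34 FREE] -> NULL

Answer: NULL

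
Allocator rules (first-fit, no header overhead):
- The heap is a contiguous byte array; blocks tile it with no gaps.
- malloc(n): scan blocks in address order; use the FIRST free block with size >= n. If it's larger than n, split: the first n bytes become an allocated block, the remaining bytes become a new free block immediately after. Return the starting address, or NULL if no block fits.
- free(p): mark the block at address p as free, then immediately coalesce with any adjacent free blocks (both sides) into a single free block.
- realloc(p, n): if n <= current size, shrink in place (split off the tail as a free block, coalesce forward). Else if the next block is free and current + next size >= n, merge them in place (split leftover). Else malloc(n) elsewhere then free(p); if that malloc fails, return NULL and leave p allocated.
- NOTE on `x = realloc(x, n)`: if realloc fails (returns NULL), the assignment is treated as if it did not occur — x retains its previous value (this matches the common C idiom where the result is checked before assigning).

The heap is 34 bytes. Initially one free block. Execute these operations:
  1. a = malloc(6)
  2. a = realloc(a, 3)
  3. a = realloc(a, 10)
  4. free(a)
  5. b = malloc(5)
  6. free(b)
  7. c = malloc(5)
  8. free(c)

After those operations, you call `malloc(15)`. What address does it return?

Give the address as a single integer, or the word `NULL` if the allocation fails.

Answer: 0

Derivation:
Op 1: a = malloc(6) -> a = 0; heap: [0-5 ALLOC][6-33 FREE]
Op 2: a = realloc(a, 3) -> a = 0; heap: [0-2 ALLOC][3-33 FREE]
Op 3: a = realloc(a, 10) -> a = 0; heap: [0-9 ALLOC][10-33 FREE]
Op 4: free(a) -> (freed a); heap: [0-33 FREE]
Op 5: b = malloc(5) -> b = 0; heap: [0-4 ALLOC][5-33 FREE]
Op 6: free(b) -> (freed b); heap: [0-33 FREE]
Op 7: c = malloc(5) -> c = 0; heap: [0-4 ALLOC][5-33 FREE]
Op 8: free(c) -> (freed c); heap: [0-33 FREE]
malloc(15): first-fit scan over [0-33 FREE] -> 0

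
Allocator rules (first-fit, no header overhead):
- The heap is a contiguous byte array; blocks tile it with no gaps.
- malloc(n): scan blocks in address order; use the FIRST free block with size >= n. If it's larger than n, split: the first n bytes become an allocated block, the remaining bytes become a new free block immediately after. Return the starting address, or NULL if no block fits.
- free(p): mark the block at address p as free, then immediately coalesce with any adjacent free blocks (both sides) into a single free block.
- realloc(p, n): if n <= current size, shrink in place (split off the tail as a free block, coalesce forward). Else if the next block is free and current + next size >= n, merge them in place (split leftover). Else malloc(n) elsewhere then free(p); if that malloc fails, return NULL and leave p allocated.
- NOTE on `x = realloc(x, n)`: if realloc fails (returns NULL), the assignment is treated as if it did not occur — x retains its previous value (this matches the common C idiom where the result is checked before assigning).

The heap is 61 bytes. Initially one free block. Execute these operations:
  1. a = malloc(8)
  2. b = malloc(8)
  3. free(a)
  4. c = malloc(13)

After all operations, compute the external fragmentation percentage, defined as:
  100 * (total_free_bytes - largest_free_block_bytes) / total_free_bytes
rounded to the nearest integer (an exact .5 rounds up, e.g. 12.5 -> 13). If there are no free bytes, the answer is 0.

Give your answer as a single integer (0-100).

Op 1: a = malloc(8) -> a = 0; heap: [0-7 ALLOC][8-60 FREE]
Op 2: b = malloc(8) -> b = 8; heap: [0-7 ALLOC][8-15 ALLOC][16-60 FREE]
Op 3: free(a) -> (freed a); heap: [0-7 FREE][8-15 ALLOC][16-60 FREE]
Op 4: c = malloc(13) -> c = 16; heap: [0-7 FREE][8-15 ALLOC][16-28 ALLOC][29-60 FREE]
Free blocks: [8 32] total_free=40 largest=32 -> 100*(40-32)/40 = 800/40 = 20

Answer: 20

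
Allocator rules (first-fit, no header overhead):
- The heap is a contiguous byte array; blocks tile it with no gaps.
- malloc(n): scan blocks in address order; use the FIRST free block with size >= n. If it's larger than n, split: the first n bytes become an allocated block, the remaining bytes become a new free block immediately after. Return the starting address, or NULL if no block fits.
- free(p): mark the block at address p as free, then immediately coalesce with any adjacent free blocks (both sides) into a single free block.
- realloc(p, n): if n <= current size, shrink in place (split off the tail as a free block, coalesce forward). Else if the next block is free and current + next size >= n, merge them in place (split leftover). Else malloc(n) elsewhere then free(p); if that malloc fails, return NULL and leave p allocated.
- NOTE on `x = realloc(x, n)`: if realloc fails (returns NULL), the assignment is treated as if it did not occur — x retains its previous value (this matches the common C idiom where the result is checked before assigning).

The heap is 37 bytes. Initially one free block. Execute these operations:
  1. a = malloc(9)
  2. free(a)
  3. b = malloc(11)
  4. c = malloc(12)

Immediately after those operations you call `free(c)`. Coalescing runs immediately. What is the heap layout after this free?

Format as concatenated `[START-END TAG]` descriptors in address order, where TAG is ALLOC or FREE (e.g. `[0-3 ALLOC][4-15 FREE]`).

Op 1: a = malloc(9) -> a = 0; heap: [0-8 ALLOC][9-36 FREE]
Op 2: free(a) -> (freed a); heap: [0-36 FREE]
Op 3: b = malloc(11) -> b = 0; heap: [0-10 ALLOC][11-36 FREE]
Op 4: c = malloc(12) -> c = 11; heap: [0-10 ALLOC][11-22 ALLOC][23-36 FREE]
free(c): c = 11 -> block [11-22 ALLOC]; mark free, coalesce with adjacent free neighbors -> [0-10 ALLOC][11-36 FREE]

Answer: [0-10 ALLOC][11-36 FREE]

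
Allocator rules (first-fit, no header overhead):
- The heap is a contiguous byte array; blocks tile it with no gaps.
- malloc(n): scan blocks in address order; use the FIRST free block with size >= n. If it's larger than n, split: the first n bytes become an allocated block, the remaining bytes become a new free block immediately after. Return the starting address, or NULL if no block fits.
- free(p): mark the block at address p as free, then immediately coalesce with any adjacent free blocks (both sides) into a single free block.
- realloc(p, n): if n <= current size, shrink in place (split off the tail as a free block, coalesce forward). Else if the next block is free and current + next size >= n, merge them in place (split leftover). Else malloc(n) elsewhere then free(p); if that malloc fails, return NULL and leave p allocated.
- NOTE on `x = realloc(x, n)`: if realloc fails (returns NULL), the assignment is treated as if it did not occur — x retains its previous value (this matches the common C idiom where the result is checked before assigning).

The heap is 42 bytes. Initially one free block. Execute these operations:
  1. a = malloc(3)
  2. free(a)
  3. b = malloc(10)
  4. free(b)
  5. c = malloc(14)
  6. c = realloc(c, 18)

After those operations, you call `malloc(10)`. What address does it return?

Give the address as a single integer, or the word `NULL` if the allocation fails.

Op 1: a = malloc(3) -> a = 0; heap: [0-2 ALLOC][3-41 FREE]
Op 2: free(a) -> (freed a); heap: [0-41 FREE]
Op 3: b = malloc(10) -> b = 0; heap: [0-9 ALLOC][10-41 FREE]
Op 4: free(b) -> (freed b); heap: [0-41 FREE]
Op 5: c = malloc(14) -> c = 0; heap: [0-13 ALLOC][14-41 FREE]
Op 6: c = realloc(c, 18) -> c = 0; heap: [0-17 ALLOC][18-41 FREE]
malloc(10): first-fit scan over [0-17 ALLOC][18-41 FREE] -> 18

Answer: 18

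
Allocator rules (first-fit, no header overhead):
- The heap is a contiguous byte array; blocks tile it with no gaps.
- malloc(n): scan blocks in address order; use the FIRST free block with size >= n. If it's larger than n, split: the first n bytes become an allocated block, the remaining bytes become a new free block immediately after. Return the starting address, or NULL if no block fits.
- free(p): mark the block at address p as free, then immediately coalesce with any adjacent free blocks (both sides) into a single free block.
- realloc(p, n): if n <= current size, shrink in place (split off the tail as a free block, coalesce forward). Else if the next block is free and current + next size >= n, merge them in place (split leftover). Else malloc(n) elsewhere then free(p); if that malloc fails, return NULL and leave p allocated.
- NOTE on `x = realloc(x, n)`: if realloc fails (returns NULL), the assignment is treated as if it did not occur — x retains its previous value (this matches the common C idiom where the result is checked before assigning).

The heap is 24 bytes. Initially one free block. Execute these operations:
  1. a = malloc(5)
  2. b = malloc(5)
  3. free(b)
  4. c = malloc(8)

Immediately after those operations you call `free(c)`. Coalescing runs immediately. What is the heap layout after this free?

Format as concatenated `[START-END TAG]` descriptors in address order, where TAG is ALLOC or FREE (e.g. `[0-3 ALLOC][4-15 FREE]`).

Answer: [0-4 ALLOC][5-23 FREE]

Derivation:
Op 1: a = malloc(5) -> a = 0; heap: [0-4 ALLOC][5-23 FREE]
Op 2: b = malloc(5) -> b = 5; heap: [0-4 ALLOC][5-9 ALLOC][10-23 FREE]
Op 3: free(b) -> (freed b); heap: [0-4 ALLOC][5-23 FREE]
Op 4: c = malloc(8) -> c = 5; heap: [0-4 ALLOC][5-12 ALLOC][13-23 FREE]
free(c): c = 5 -> block [5-12 ALLOC]; mark free, coalesce with adjacent free neighbors -> [0-4 ALLOC][5-23 FREE]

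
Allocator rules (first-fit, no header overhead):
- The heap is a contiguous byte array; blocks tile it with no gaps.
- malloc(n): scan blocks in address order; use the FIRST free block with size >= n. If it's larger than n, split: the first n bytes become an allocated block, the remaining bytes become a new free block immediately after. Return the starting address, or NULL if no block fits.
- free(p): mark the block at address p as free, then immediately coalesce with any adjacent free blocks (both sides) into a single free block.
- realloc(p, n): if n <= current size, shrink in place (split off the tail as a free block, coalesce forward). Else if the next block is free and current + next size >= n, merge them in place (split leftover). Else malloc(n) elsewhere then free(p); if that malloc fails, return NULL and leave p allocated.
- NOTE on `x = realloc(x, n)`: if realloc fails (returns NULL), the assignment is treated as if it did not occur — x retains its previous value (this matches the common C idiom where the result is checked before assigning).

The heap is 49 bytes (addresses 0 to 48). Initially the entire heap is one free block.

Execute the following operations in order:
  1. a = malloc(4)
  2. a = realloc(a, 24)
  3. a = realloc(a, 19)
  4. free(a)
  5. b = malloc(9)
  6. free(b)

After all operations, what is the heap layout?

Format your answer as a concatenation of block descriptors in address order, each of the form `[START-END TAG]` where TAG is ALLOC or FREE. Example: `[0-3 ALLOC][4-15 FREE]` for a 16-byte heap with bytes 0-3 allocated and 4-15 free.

Op 1: a = malloc(4) -> a = 0; heap: [0-3 ALLOC][4-48 FREE]
Op 2: a = realloc(a, 24) -> a = 0; heap: [0-23 ALLOC][24-48 FREE]
Op 3: a = realloc(a, 19) -> a = 0; heap: [0-18 ALLOC][19-48 FREE]
Op 4: free(a) -> (freed a); heap: [0-48 FREE]
Op 5: b = malloc(9) -> b = 0; heap: [0-8 ALLOC][9-48 FREE]
Op 6: free(b) -> (freed b); heap: [0-48 FREE]

Answer: [0-48 FREE]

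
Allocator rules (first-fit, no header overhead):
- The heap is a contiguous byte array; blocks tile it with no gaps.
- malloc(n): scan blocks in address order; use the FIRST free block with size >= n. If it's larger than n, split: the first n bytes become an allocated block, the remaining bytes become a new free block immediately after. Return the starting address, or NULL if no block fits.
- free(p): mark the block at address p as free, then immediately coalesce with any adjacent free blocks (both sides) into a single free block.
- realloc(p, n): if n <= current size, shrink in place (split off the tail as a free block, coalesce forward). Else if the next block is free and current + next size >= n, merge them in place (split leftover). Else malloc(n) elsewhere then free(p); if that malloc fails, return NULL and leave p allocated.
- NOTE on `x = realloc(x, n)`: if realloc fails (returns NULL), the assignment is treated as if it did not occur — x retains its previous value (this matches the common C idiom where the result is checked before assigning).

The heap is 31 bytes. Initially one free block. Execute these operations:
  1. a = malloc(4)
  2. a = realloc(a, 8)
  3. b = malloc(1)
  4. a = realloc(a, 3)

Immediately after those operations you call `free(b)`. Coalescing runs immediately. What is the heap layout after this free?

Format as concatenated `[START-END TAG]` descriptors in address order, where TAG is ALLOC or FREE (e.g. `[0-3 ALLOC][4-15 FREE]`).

Op 1: a = malloc(4) -> a = 0; heap: [0-3 ALLOC][4-30 FREE]
Op 2: a = realloc(a, 8) -> a = 0; heap: [0-7 ALLOC][8-30 FREE]
Op 3: b = malloc(1) -> b = 8; heap: [0-7 ALLOC][8-8 ALLOC][9-30 FREE]
Op 4: a = realloc(a, 3) -> a = 0; heap: [0-2 ALLOC][3-7 FREE][8-8 ALLOC][9-30 FREE]
free(b): b = 8 -> block [8-8 ALLOC]; mark free, coalesce with adjacent free neighbors -> [0-2 ALLOC][3-30 FREE]

Answer: [0-2 ALLOC][3-30 FREE]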